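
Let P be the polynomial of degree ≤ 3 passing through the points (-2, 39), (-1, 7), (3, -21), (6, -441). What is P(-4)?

259

Using the Lagrange interpolation formula with nodes -2, -1, 3, 6:
  L_0(t) = (t + 1)(t - 3)(t - 6) / -40
  L_1(t) = (t + 2)(t - 3)(t - 6) / 28
  L_2(t) = (t + 2)(t + 1)(t - 6) / -60
  L_3(t) = (t + 2)(t + 1)(t - 3) / 168
Then P(t) = 39·L_0(t) + 7·L_1(t) - 21·L_2(t) - 441·L_3(t).
Expanding and collecting terms gives P(t) = -3t³ + 5t² + 4t + 3.
Evaluating at t = -4: P(-4) = 259.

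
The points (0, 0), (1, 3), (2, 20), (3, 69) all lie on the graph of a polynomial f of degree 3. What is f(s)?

Write f(s) = as^3 + bs^2 + cs + d. Substituting each data point gives a linear system:
  d = 0
  a + b + c + d = 3
  8a + 4b + 2c + d = 20
  27a + 9b + 3c + d = 69
Solving the system yields a = 3, b = -2, c = 2, d = 0.
So f(s) = 3s^3 - 2s^2 + 2s.
Check: f(0) = 0. ✓

f(s) = 3s^3 - 2s^2 + 2s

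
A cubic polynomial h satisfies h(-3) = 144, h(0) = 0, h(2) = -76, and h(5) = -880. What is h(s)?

h(s) = -6s^3 - 4s^2 - 6s

Using the Lagrange interpolation formula with nodes -3, 0, 2, 5:
  L_0(s) = s(s - 2)(s - 5) / -120
  L_1(s) = (s + 3)(s - 2)(s - 5) / 30
  L_2(s) = (s + 3)s(s - 5) / -30
  L_3(s) = (s + 3)s(s - 2) / 120
Then h(s) = 144·L_0(s) + 0·L_1(s) - 76·L_2(s) - 880·L_3(s).
Expanding and collecting terms gives h(s) = -6s³ - 4s² - 6s.
Check: h(2) = -76. ✓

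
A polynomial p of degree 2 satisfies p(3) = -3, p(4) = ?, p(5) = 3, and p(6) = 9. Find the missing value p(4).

The 3 known points determine the degree-2 polynomial uniquely.
Write p(u) = au^2 + bu + c. Substituting each data point gives a linear system:
  9a + 3b + c = -3
  25a + 5b + c = 3
  36a + 6b + c = 9
Solving the system yields a = 1, b = -5, c = 3.
So p(u) = u² - 5u + 3.
Then p(4) = -1.

-1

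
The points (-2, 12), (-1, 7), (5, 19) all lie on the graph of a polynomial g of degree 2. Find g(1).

3

Write g(n) = an^2 + bn + c. Substituting each data point gives a linear system:
  4a - 2b + c = 12
  a - b + c = 7
  25a + 5b + c = 19
Solving the system yields a = 1, b = -2, c = 4.
So g(n) = n^2 - 2n + 4.
Then g(1) = 3.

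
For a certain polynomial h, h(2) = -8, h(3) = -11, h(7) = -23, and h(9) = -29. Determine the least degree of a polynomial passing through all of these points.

1

Divided differences on the nodes 2, 3, 7, 9:
  order 0: -8  -11  -23  -29
  order 1: -3  -3  -3
  order 2: 0  0
  order 3: 0
The order-1 divided differences are all -3 (nonzero) and every higher order vanishes, so the data lies on a polynomial of degree exactly 1.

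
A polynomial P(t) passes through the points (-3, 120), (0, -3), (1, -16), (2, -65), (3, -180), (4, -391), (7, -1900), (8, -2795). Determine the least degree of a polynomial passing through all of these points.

Divided differences on the nodes -3, 0, 1, 2, 3, 4, 7, 8:
  order 0: 120  -3  -16  -65  -180  -391  -1900  -2795
  order 1: -41  -13  -49  -115  -211  -503  -895
  order 2: 7  -18  -33  -48  -73  -98
  order 3: -5  -5  -5  -5  -5
  order 4: 0  0  0  0
  order 5: 0  0  0
  order 6: 0  0
  order 7: 0
The order-3 divided differences are all -5 (nonzero) and every higher order vanishes, so the data lies on a polynomial of degree exactly 3.

3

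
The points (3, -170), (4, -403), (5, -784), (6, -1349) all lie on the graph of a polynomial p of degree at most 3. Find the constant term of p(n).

Write p(n) = an^3 + bn^2 + cn + d. Substituting each data point gives a linear system:
  27a + 9b + 3c + d = -170
  64a + 16b + 4c + d = -403
  125a + 25b + 5c + d = -784
  216a + 36b + 6c + d = -1349
Solving the system yields a = -6, b = -2, c = 3, d = 1.
So p(n) = -6n^3 - 2n^2 + 3n + 1.
The constant term is 1.

1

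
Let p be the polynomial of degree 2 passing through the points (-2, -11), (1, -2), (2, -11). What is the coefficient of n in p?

Write p(n) = an^2 + bn + c. Substituting each data point gives a linear system:
  4a - 2b + c = -11
  a + b + c = -2
  4a + 2b + c = -11
Solving the system yields a = -3, b = 0, c = 1.
So p(n) = -3n^2 + 1.
The coefficient of n is 0.

0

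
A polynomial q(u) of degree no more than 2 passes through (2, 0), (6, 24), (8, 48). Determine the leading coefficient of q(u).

Write q(u) = au^2 + bu + c. Substituting each data point gives a linear system:
  4a + 2b + c = 0
  36a + 6b + c = 24
  64a + 8b + c = 48
Solving the system yields a = 1, b = -2, c = 0.
So q(u) = u² - 2u.
The leading coefficient is 1.

1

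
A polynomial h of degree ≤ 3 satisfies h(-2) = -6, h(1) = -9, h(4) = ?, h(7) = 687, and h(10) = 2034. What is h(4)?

On equispaced nodes a degree-3 polynomial has vanishing fourth forward difference, so
  h(-2) - 4·h(1) + 6·h(4) - 4·h(7) + h(10) = 0.
Substituting the known values and solving for h(4):
  6·h(4) = 684
  h(4) = 114.

114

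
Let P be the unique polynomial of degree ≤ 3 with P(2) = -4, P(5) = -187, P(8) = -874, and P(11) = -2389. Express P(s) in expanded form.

Write P(s) = as^3 + bs^2 + cs + d. Substituting each data point gives a linear system:
  8a + 4b + 2c + d = -4
  125a + 25b + 5c + d = -187
  512a + 64b + 8c + d = -874
  1331a + 121b + 11c + d = -2389
Solving the system yields a = -2, b = 2, c = 3, d = -2.
So P(s) = -2s³ + 2s² + 3s - 2.
Check: P(5) = -187. ✓

P(s) = -2s^3 + 2s^2 + 3s - 2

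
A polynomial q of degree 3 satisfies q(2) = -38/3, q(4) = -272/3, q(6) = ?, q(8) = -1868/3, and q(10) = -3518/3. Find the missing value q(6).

-278

The 4 known points determine the degree-3 polynomial uniquely.
Write q(n) = an^3 + bn^2 + cn + d. Substituting each data point gives a linear system:
  8a + 4b + 2c + d = -38/3
  64a + 16b + 4c + d = -272/3
  512a + 64b + 8c + d = -1868/3
  1000a + 100b + 10c + d = -3518/3
Solving the system yields a = -1, b = -5/3, c = -1, d = 4.
So q(n) = -n^3 - (5/3)n^2 - n + 4.
Then q(6) = -278.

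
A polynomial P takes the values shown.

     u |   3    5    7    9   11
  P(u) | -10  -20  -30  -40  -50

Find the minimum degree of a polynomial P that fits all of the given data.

1

Forward differences of the values at u = 3, 5, 7, 9, 11:
  P  : -10  -20  -30  -40  -50
  Δ  : -10  -10  -10  -10
  Δ^2: 0  0  0
  Δ^3: 0  0
  Δ^4: 0
The first differences are constant (-10) and nonzero, while all higher differences vanish, so the minimal degree is 1.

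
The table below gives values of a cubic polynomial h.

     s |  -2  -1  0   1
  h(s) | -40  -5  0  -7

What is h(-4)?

Using the Lagrange interpolation formula with nodes -2, -1, 0, 1:
  L_0(s) = (s + 1)s(s - 1) / -6
  L_1(s) = (s + 2)s(s - 1) / 2
  L_2(s) = (s + 2)(s + 1)(s - 1) / -2
  L_3(s) = (s + 2)(s + 1)s / 6
Then h(s) = -40·L_0(s) - 5·L_1(s) + 0·L_2(s) - 7·L_3(s).
Expanding and collecting terms gives h(s) = 3s³ - 6s² - 4s.
Evaluating at s = -4: h(-4) = -272.

-272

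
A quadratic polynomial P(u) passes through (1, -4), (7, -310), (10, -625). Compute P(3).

Using the Lagrange interpolation formula with nodes 1, 7, 10:
  L_0(u) = (u - 7)(u - 10) / 54
  L_1(u) = (u - 1)(u - 10) / -18
  L_2(u) = (u - 1)(u - 7) / 27
Then P(u) = -4·L_0(u) - 310·L_1(u) - 625·L_2(u).
Expanding and collecting terms gives P(u) = -6u^2 - 3u + 5.
Evaluating at u = 3: P(3) = -58.

-58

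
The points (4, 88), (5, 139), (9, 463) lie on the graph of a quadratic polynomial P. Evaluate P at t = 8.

Using the Lagrange interpolation formula with nodes 4, 5, 9:
  L_0(t) = (t - 5)(t - 9) / 5
  L_1(t) = (t - 4)(t - 9) / -4
  L_2(t) = (t - 4)(t - 5) / 20
Then P(t) = 88·L_0(t) + 139·L_1(t) + 463·L_2(t).
Expanding and collecting terms gives P(t) = 6t² - 3t + 4.
Evaluating at t = 8: P(8) = 364.

364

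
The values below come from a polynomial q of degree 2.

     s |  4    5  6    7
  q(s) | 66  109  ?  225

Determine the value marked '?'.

162

On equispaced nodes a degree-2 polynomial has vanishing third forward difference, so
  - q(4) + 3·q(5) - 3·q(6) + q(7) = 0.
Substituting the known values and solving for q(6):
  -3·q(6) = -486
  q(6) = 162.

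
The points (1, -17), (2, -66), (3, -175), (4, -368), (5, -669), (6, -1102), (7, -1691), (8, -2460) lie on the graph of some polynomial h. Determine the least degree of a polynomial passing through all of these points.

3

Forward differences of the values at s = 1, 2, 3, 4, 5, 6, 7, 8:
  h  : -17  -66  -175  -368  -669  -1102  -1691  -2460
  Δ  : -49  -109  -193  -301  -433  -589  -769
  Δ^2: -60  -84  -108  -132  -156  -180
  Δ^3: -24  -24  -24  -24  -24
  Δ^4: 0  0  0  0
  Δ^5: 0  0  0
  Δ^6: 0  0
  Δ^7: 0
The third differences are constant (-24) and nonzero, while all higher differences vanish, so the minimal degree is 3.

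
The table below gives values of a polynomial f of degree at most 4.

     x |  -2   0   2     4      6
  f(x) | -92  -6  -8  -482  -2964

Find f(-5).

-2381

Forward differences of the values at x = -2, 0, 2, 4, 6:
  f  : -92  -6  -8  -482  -2964
  Δ  : 86  -2  -474  -2482
  Δ^2: -88  -472  -2008
  Δ^3: -384  -1536
  Δ^4: -1152
The fourth differences are constant, confirming degree 4.
Interpolating (Newton forward form) and evaluating at x = -5 gives f(-5) = -2381.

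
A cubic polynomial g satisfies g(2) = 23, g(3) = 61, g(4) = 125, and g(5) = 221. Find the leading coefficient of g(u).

1

Write g(u) = au^3 + bu^2 + cu + d. Substituting each data point gives a linear system:
  8a + 4b + 2c + d = 23
  27a + 9b + 3c + d = 61
  64a + 16b + 4c + d = 125
  125a + 25b + 5c + d = 221
Solving the system yields a = 1, b = 4, c = -1, d = 1.
So g(u) = u³ + 4u² - u + 1.
The leading coefficient is 1.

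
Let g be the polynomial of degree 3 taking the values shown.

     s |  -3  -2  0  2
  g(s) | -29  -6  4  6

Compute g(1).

Using the Lagrange interpolation formula with nodes -3, -2, 0, 2:
  L_0(s) = (s + 2)s(s - 2) / -15
  L_1(s) = (s + 3)s(s - 2) / 8
  L_2(s) = (s + 3)(s + 2)(s - 2) / -12
  L_3(s) = (s + 3)(s + 2)s / 40
Then g(s) = -29·L_0(s) - 6·L_1(s) + 4·L_2(s) + 6·L_3(s).
Expanding and collecting terms gives g(s) = s³ - s² - s + 4.
Evaluating at s = 1: g(1) = 3.

3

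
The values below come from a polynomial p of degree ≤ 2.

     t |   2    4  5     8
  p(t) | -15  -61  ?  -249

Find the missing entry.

-96

The 3 known points determine the degree-2 polynomial uniquely.
Write p(t) = at^2 + bt + c. Substituting each data point gives a linear system:
  4a + 2b + c = -15
  16a + 4b + c = -61
  64a + 8b + c = -249
Solving the system yields a = -4, b = 1, c = -1.
So p(t) = -4t^2 + t - 1.
Then p(5) = -96.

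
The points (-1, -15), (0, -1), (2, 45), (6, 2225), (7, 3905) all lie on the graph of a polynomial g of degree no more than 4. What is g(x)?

Write g(x) = ax^4 + bx^3 + cx^2 + dx + e. Substituting each data point gives a linear system:
  a - b + c - d + e = -15
  e = -1
  16a + 8b + 4c + 2d + e = 45
  1296a + 216b + 36c + 6d + e = 2225
  2401a + 343b + 49c + 7d + e = 3905
Solving the system yields a = 1, b = 5, c = -5, d = 5, e = -1.
So g(x) = x^4 + 5x^3 - 5x^2 + 5x - 1.
Check: g(6) = 2225. ✓

g(x) = x^4 + 5x^3 - 5x^2 + 5x - 1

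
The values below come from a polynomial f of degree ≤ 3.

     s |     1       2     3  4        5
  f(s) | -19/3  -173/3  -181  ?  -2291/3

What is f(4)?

On equispaced nodes a degree-3 polynomial has vanishing fourth forward difference, so
  f(1) - 4·f(2) + 6·f(3) - 4·f(4) + f(5) = 0.
Substituting the known values and solving for f(4):
  -4·f(4) = 4876/3
  f(4) = -1219/3.

-1219/3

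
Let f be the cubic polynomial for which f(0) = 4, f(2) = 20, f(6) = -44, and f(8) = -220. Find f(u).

f(u) = -u^3 + 4u^2 + 4u + 4

Write f(u) = au^3 + bu^2 + cu + d. Substituting each data point gives a linear system:
  d = 4
  8a + 4b + 2c + d = 20
  216a + 36b + 6c + d = -44
  512a + 64b + 8c + d = -220
Solving the system yields a = -1, b = 4, c = 4, d = 4.
So f(u) = -u³ + 4u² + 4u + 4.
Check: f(0) = 4. ✓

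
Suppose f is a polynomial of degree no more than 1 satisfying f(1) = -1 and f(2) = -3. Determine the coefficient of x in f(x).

Write f(x) = ax + b. Substituting each data point gives a linear system:
  a + b = -1
  2a + b = -3
Solving the system yields a = -2, b = 1.
So f(x) = -2x + 1.
The leading coefficient is -2.

-2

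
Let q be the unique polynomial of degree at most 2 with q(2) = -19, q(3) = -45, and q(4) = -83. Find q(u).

q(u) = -6u^2 + 4u - 3

Using the Lagrange interpolation formula with nodes 2, 3, 4:
  L_0(u) = (u - 3)(u - 4) / 2
  L_1(u) = (u - 2)(u - 4) / -1
  L_2(u) = (u - 2)(u - 3) / 2
Then q(u) = -19·L_0(u) - 45·L_1(u) - 83·L_2(u).
Expanding and collecting terms gives q(u) = -6u^2 + 4u - 3.
Check: q(3) = -45. ✓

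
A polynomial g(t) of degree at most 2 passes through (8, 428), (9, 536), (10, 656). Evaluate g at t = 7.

Using the Lagrange interpolation formula with nodes 8, 9, 10:
  L_0(t) = (t - 9)(t - 10) / 2
  L_1(t) = (t - 8)(t - 10) / -1
  L_2(t) = (t - 8)(t - 9) / 2
Then g(t) = 428·L_0(t) + 536·L_1(t) + 656·L_2(t).
Expanding and collecting terms gives g(t) = 6t² + 6t - 4.
Evaluating at t = 7: g(7) = 332.

332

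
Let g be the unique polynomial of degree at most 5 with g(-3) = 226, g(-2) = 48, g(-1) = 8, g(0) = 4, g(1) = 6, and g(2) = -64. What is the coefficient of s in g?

4

Write g(s) = as^5 + bs^4 + cs^3 + ds^2 + es + k. Substituting each data point gives a linear system:
  -243a + 81b - 27c + 9d - 3e + k = 226
  -32a + 16b - 8c + 4d - 2e + k = 48
  -a + b - c + d - e + k = 8
  k = 4
  a + b + c + d + e + k = 6
  32a + 16b + 8c + 4d + 2e + k = -64
Solving the system yields a = -1, b = -2, c = -4, d = 5, e = 4, k = 4.
So g(s) = -s^5 - 2s^4 - 4s^3 + 5s^2 + 4s + 4.
The coefficient of s is 4.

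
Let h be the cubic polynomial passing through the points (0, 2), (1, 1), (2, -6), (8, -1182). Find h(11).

Using the Lagrange interpolation formula with nodes 0, 1, 2, 8:
  L_0(n) = (n - 1)(n - 2)(n - 8) / -16
  L_1(n) = n(n - 2)(n - 8) / 7
  L_2(n) = n(n - 1)(n - 8) / -12
  L_3(n) = n(n - 1)(n - 2) / 336
Then h(n) = 2·L_0(n) + 1·L_1(n) - 6·L_2(n) - 1182·L_3(n).
Expanding and collecting terms gives h(n) = -3n^3 + 6n^2 - 4n + 2.
Evaluating at n = 11: h(11) = -3309.

-3309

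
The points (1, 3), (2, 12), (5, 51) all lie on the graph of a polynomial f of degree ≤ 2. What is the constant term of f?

Write f(s) = as^2 + bs + c. Substituting each data point gives a linear system:
  a + b + c = 3
  4a + 2b + c = 12
  25a + 5b + c = 51
Solving the system yields a = 1, b = 6, c = -4.
So f(s) = s^2 + 6s - 4.
The constant term is -4.

-4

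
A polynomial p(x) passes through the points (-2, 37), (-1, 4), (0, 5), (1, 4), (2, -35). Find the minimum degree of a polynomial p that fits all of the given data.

Forward differences of the values at x = -2, -1, 0, 1, 2:
  p  : 37  4  5  4  -35
  Δ  : -33  1  -1  -39
  Δ^2: 34  -2  -38
  Δ^3: -36  -36
  Δ^4: 0
The third differences are constant (-36) and nonzero, while all higher differences vanish, so the minimal degree is 3.

3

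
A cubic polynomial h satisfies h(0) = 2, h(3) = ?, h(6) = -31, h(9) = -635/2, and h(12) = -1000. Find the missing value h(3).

43/2

On equispaced nodes a degree-3 polynomial has vanishing fourth forward difference, so
  h(0) - 4·h(3) + 6·h(6) - 4·h(9) + h(12) = 0.
Substituting the known values and solving for h(3):
  -4·h(3) = -86
  h(3) = 43/2.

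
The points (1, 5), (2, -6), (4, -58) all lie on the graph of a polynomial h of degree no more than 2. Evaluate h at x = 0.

6

Write h(x) = ax^2 + bx + c. Substituting each data point gives a linear system:
  a + b + c = 5
  4a + 2b + c = -6
  16a + 4b + c = -58
Solving the system yields a = -5, b = 4, c = 6.
So h(x) = -5x² + 4x + 6.
Then h(0) = 6.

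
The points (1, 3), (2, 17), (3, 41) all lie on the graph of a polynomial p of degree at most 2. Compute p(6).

Using the Lagrange interpolation formula with nodes 1, 2, 3:
  L_0(t) = (t - 2)(t - 3) / 2
  L_1(t) = (t - 1)(t - 3) / -1
  L_2(t) = (t - 1)(t - 2) / 2
Then p(t) = 3·L_0(t) + 17·L_1(t) + 41·L_2(t).
Expanding and collecting terms gives p(t) = 5t^2 - t - 1.
Evaluating at t = 6: p(6) = 173.

173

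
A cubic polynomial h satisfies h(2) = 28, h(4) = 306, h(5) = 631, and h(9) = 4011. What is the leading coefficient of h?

Write h(s) = as^3 + bs^2 + cs + d. Substituting each data point gives a linear system:
  8a + 4b + 2c + d = 28
  64a + 16b + 4c + d = 306
  125a + 25b + 5c + d = 631
  729a + 81b + 9c + d = 4011
Solving the system yields a = 6, b = -4, c = -5, d = 6.
So h(s) = 6s^3 - 4s^2 - 5s + 6.
The leading coefficient is 6.

6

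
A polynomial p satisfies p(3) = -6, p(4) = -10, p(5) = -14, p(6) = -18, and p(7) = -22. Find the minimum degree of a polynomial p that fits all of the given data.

Forward differences of the values at x = 3, 4, 5, 6, 7:
  p  : -6  -10  -14  -18  -22
  Δ  : -4  -4  -4  -4
  Δ^2: 0  0  0
  Δ^3: 0  0
  Δ^4: 0
The first differences are constant (-4) and nonzero, while all higher differences vanish, so the minimal degree is 1.

1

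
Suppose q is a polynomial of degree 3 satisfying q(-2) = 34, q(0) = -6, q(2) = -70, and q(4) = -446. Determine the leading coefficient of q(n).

-6

Write q(n) = an^3 + bn^2 + cn + d. Substituting each data point gives a linear system:
  -8a + 4b - 2c + d = 34
  d = -6
  8a + 4b + 2c + d = -70
  64a + 16b + 4c + d = -446
Solving the system yields a = -6, b = -3, c = -2, d = -6.
So q(n) = -6n^3 - 3n^2 - 2n - 6.
The leading coefficient is -6.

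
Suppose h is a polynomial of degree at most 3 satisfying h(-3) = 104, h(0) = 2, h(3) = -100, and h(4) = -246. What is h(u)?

h(u) = -4u^3 + 2u + 2

Write h(u) = au^3 + bu^2 + cu + d. Substituting each data point gives a linear system:
  -27a + 9b - 3c + d = 104
  d = 2
  27a + 9b + 3c + d = -100
  64a + 16b + 4c + d = -246
Solving the system yields a = -4, b = 0, c = 2, d = 2.
So h(u) = -4u³ + 2u + 2.
Check: h(0) = 2. ✓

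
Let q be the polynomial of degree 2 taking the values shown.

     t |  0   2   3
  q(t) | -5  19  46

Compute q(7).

254

Write q(t) = at^2 + bt + c. Substituting each data point gives a linear system:
  c = -5
  4a + 2b + c = 19
  9a + 3b + c = 46
Solving the system yields a = 5, b = 2, c = -5.
So q(t) = 5t^2 + 2t - 5.
Then q(7) = 254.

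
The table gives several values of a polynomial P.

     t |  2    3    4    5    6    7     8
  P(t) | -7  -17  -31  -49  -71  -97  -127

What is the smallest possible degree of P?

Forward differences of the values at t = 2, 3, 4, 5, 6, 7, 8:
  P  : -7  -17  -31  -49  -71  -97  -127
  Δ  : -10  -14  -18  -22  -26  -30
  Δ^2: -4  -4  -4  -4  -4
  Δ^3: 0  0  0  0
  Δ^4: 0  0  0
  Δ^5: 0  0
  Δ^6: 0
The second differences are constant (-4) and nonzero, while all higher differences vanish, so the minimal degree is 2.

2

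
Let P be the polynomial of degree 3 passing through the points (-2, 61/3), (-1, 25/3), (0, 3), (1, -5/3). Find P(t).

P(t) = -t^3 + (1/3)t^2 - 4t + 3

Using the Lagrange interpolation formula with nodes -2, -1, 0, 1:
  L_0(t) = (t + 1)t(t - 1) / -6
  L_1(t) = (t + 2)t(t - 1) / 2
  L_2(t) = (t + 2)(t + 1)(t - 1) / -2
  L_3(t) = (t + 2)(t + 1)t / 6
Then P(t) = 61/3·L_0(t) + 25/3·L_1(t) + 3·L_2(t) - 5/3·L_3(t).
Expanding and collecting terms gives P(t) = -t^3 + (1/3)t^2 - 4t + 3.
Check: P(-2) = 61/3. ✓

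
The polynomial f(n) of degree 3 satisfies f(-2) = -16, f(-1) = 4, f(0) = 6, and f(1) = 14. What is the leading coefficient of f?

Write f(n) = an^3 + bn^2 + cn + d. Substituting each data point gives a linear system:
  -8a + 4b - 2c + d = -16
  -a + b - c + d = 4
  d = 6
  a + b + c + d = 14
Solving the system yields a = 4, b = 3, c = 1, d = 6.
So f(n) = 4n^3 + 3n^2 + n + 6.
The leading coefficient is 4.

4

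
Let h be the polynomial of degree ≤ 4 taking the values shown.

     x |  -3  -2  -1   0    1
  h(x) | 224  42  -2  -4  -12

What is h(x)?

h(x) = 2x^4 - 4x^3 - 5x^2 - x - 4

Write h(x) = ax^4 + bx^3 + cx^2 + dx + e. Substituting each data point gives a linear system:
  81a - 27b + 9c - 3d + e = 224
  16a - 8b + 4c - 2d + e = 42
  a - b + c - d + e = -2
  e = -4
  a + b + c + d + e = -12
Solving the system yields a = 2, b = -4, c = -5, d = -1, e = -4.
So h(x) = 2x^4 - 4x^3 - 5x^2 - x - 4.
Check: h(-1) = -2. ✓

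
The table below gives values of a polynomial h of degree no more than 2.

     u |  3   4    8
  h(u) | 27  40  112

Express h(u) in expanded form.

h(u) = u^2 + 6u

Using the Lagrange interpolation formula with nodes 3, 4, 8:
  L_0(u) = (u - 4)(u - 8) / 5
  L_1(u) = (u - 3)(u - 8) / -4
  L_2(u) = (u - 3)(u - 4) / 20
Then h(u) = 27·L_0(u) + 40·L_1(u) + 112·L_2(u).
Expanding and collecting terms gives h(u) = u^2 + 6u.
Check: h(8) = 112. ✓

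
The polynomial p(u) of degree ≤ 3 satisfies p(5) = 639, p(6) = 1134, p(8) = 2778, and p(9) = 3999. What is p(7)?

Write p(u) = au^3 + bu^2 + cu + d. Substituting each data point gives a linear system:
  125a + 25b + 5c + d = 639
  216a + 36b + 6c + d = 1134
  512a + 64b + 8c + d = 2778
  729a + 81b + 9c + d = 3999
Solving the system yields a = 6, b = -5, c = 4, d = -6.
So p(u) = 6u^3 - 5u^2 + 4u - 6.
Then p(7) = 1835.

1835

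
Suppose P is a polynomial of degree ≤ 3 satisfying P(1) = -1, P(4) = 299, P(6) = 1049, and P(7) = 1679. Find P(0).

-1

Using the Lagrange interpolation formula with nodes 1, 4, 6, 7:
  L_0(s) = (s - 4)(s - 6)(s - 7) / -90
  L_1(s) = (s - 1)(s - 6)(s - 7) / 18
  L_2(s) = (s - 1)(s - 4)(s - 7) / -10
  L_3(s) = (s - 1)(s - 4)(s - 6) / 18
Then P(s) = -1·L_0(s) + 299·L_1(s) + 1049·L_2(s) + 1679·L_3(s).
Expanding and collecting terms gives P(s) = 5s^3 - 5s - 1.
Evaluating at s = 0: P(0) = -1.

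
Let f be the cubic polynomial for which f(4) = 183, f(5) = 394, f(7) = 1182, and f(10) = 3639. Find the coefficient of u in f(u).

Write f(u) = au^3 + bu^2 + cu + d. Substituting each data point gives a linear system:
  64a + 16b + 4c + d = 183
  125a + 25b + 5c + d = 394
  343a + 49b + 7c + d = 1182
  1000a + 100b + 10c + d = 3639
Solving the system yields a = 4, b = -3, c = -6, d = -1.
So f(u) = 4u^3 - 3u^2 - 6u - 1.
The coefficient of u is -6.

-6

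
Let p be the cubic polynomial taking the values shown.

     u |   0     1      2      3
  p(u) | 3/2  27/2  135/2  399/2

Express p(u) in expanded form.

Using the Lagrange interpolation formula with nodes 0, 1, 2, 3:
  L_0(u) = (u - 1)(u - 2)(u - 3) / -6
  L_1(u) = u(u - 2)(u - 3) / 2
  L_2(u) = u(u - 1)(u - 3) / -2
  L_3(u) = u(u - 1)(u - 2) / 6
Then p(u) = 3/2·L_0(u) + 27/2·L_1(u) + 135/2·L_2(u) + 399/2·L_3(u).
Expanding and collecting terms gives p(u) = 6u^3 + 3u^2 + 3u + 3/2.
Check: p(3) = 399/2. ✓

p(u) = 6u^3 + 3u^2 + 3u + 3/2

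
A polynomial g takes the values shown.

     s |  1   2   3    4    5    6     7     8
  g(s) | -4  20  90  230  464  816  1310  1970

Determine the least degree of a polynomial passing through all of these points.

Forward differences of the values at s = 1, 2, 3, 4, 5, 6, 7, 8:
  g  : -4  20  90  230  464  816  1310  1970
  Δ  : 24  70  140  234  352  494  660
  Δ^2: 46  70  94  118  142  166
  Δ^3: 24  24  24  24  24
  Δ^4: 0  0  0  0
  Δ^5: 0  0  0
  Δ^6: 0  0
  Δ^7: 0
The third differences are constant (24) and nonzero, while all higher differences vanish, so the minimal degree is 3.

3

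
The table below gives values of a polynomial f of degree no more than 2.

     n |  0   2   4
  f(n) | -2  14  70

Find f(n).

Write f(n) = an^2 + bn + c. Substituting each data point gives a linear system:
  c = -2
  4a + 2b + c = 14
  16a + 4b + c = 70
Solving the system yields a = 5, b = -2, c = -2.
So f(n) = 5n^2 - 2n - 2.
Check: f(0) = -2. ✓

f(n) = 5n^2 - 2n - 2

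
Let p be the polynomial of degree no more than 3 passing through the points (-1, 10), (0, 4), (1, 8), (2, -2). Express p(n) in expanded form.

p(n) = -4n^3 + 5n^2 + 3n + 4

Write p(n) = an^3 + bn^2 + cn + d. Substituting each data point gives a linear system:
  -a + b - c + d = 10
  d = 4
  a + b + c + d = 8
  8a + 4b + 2c + d = -2
Solving the system yields a = -4, b = 5, c = 3, d = 4.
So p(n) = -4n^3 + 5n^2 + 3n + 4.
Check: p(0) = 4. ✓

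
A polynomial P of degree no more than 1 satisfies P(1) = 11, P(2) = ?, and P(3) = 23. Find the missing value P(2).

On equispaced nodes a degree-1 polynomial has vanishing second forward difference, so
  P(1) - 2·P(2) + P(3) = 0.
Substituting the known values and solving for P(2):
  -2·P(2) = -34
  P(2) = 17.

17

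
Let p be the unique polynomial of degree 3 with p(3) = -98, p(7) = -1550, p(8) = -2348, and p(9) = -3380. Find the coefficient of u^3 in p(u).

Write p(u) = au^3 + bu^2 + cu + d. Substituting each data point gives a linear system:
  27a + 9b + 3c + d = -98
  343a + 49b + 7c + d = -1550
  512a + 64b + 8c + d = -2348
  729a + 81b + 9c + d = -3380
Solving the system yields a = -5, b = 3, c = 2, d = 4.
So p(u) = -5u³ + 3u² + 2u + 4.
The leading coefficient is -5.

-5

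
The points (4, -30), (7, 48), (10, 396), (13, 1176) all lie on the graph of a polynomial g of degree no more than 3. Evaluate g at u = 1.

0

Write g(u) = au^3 + bu^2 + cu + d. Substituting each data point gives a linear system:
  64a + 16b + 4c + d = -30
  343a + 49b + 7c + d = 48
  1000a + 100b + 10c + d = 396
  2197a + 169b + 13c + d = 1176
Solving the system yields a = 1, b = -6, c = -1, d = 6.
So g(u) = u³ - 6u² - u + 6.
Then g(1) = 0.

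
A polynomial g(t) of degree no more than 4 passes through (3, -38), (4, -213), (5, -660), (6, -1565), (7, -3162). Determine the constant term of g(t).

-5

Write g(t) = at^4 + bt^3 + ct^2 + dt + e. Substituting each data point gives a linear system:
  81a + 27b + 9c + 3d + e = -38
  256a + 64b + 16c + 4d + e = -213
  625a + 125b + 25c + 5d + e = -660
  1296a + 216b + 36c + 6d + e = -1565
  2401a + 343b + 49c + 7d + e = -3162
Solving the system yields a = -2, b = 5, c = -2, d = 4, e = -5.
So g(t) = -2t^4 + 5t^3 - 2t^2 + 4t - 5.
The constant term is -5.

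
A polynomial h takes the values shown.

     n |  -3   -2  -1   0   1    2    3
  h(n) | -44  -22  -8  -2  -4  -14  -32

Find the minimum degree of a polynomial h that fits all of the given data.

Forward differences of the values at n = -3, -2, -1, 0, 1, 2, 3:
  h  : -44  -22  -8  -2  -4  -14  -32
  Δ  : 22  14  6  -2  -10  -18
  Δ^2: -8  -8  -8  -8  -8
  Δ^3: 0  0  0  0
  Δ^4: 0  0  0
  Δ^5: 0  0
  Δ^6: 0
The second differences are constant (-8) and nonzero, while all higher differences vanish, so the minimal degree is 2.

2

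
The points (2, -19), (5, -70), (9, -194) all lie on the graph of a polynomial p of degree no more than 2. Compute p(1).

Write p(u) = au^2 + bu + c. Substituting each data point gives a linear system:
  4a + 2b + c = -19
  25a + 5b + c = -70
  81a + 9b + c = -194
Solving the system yields a = -2, b = -3, c = -5.
So p(u) = -2u² - 3u - 5.
Then p(1) = -10.

-10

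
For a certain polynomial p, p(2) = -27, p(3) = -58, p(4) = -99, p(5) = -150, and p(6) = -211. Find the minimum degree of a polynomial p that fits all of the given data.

Forward differences of the values at u = 2, 3, 4, 5, 6:
  p  : -27  -58  -99  -150  -211
  Δ  : -31  -41  -51  -61
  Δ^2: -10  -10  -10
  Δ^3: 0  0
  Δ^4: 0
The second differences are constant (-10) and nonzero, while all higher differences vanish, so the minimal degree is 2.

2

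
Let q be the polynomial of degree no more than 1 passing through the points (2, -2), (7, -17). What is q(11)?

-29

Write q(t) = at + b. Substituting each data point gives a linear system:
  2a + b = -2
  7a + b = -17
Solving the system yields a = -3, b = 4.
So q(t) = -3t + 4.
Then q(11) = -29.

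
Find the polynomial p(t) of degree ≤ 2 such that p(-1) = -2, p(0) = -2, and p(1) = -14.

p(t) = -6t^2 - 6t - 2

Using the Lagrange interpolation formula with nodes -1, 0, 1:
  L_0(t) = t(t - 1) / 2
  L_1(t) = (t + 1)(t - 1) / -1
  L_2(t) = (t + 1)t / 2
Then p(t) = -2·L_0(t) - 2·L_1(t) - 14·L_2(t).
Expanding and collecting terms gives p(t) = -6t² - 6t - 2.
Check: p(-1) = -2. ✓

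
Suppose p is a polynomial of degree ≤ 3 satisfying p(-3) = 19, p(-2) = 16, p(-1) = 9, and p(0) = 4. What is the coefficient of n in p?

-2

Write p(n) = an^3 + bn^2 + cn + d. Substituting each data point gives a linear system:
  -27a + 9b - 3c + d = 19
  -8a + 4b - 2c + d = 16
  -a + b - c + d = 9
  d = 4
Solving the system yields a = 1, b = 4, c = -2, d = 4.
So p(n) = n^3 + 4n^2 - 2n + 4.
The coefficient of n is -2.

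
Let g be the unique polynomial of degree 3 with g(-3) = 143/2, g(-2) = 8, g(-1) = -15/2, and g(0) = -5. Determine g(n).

Write g(n) = an^3 + bn^2 + cn + d. Substituting each data point gives a linear system:
  -27a + 9b - 3c + d = 143/2
  -8a + 4b - 2c + d = 8
  -a + b - c + d = -15/2
  d = -5
Solving the system yields a = -5, b = -6, c = 3/2, d = -5.
So g(n) = -5n³ - 6n² + (3/2)n - 5.
Check: g(-2) = 8. ✓

g(n) = -5n^3 - 6n^2 + (3/2)n - 5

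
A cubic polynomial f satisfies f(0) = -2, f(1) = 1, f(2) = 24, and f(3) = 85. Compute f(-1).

-3

Using the Lagrange interpolation formula with nodes 0, 1, 2, 3:
  L_0(t) = (t - 1)(t - 2)(t - 3) / -6
  L_1(t) = t(t - 2)(t - 3) / 2
  L_2(t) = t(t - 1)(t - 3) / -2
  L_3(t) = t(t - 1)(t - 2) / 6
Then f(t) = -2·L_0(t) + 1·L_1(t) + 24·L_2(t) + 85·L_3(t).
Expanding and collecting terms gives f(t) = 3t^3 + t^2 - t - 2.
Evaluating at t = -1: f(-1) = -3.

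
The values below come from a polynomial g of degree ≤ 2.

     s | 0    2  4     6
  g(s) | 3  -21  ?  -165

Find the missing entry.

-77

On equispaced nodes a degree-2 polynomial has vanishing third forward difference, so
  - g(0) + 3·g(2) - 3·g(4) + g(6) = 0.
Substituting the known values and solving for g(4):
  -3·g(4) = 231
  g(4) = -77.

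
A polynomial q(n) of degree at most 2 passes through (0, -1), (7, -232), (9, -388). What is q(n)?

Write q(n) = an^2 + bn + c. Substituting each data point gives a linear system:
  c = -1
  49a + 7b + c = -232
  81a + 9b + c = -388
Solving the system yields a = -5, b = 2, c = -1.
So q(n) = -5n^2 + 2n - 1.
Check: q(0) = -1. ✓

q(n) = -5n^2 + 2n - 1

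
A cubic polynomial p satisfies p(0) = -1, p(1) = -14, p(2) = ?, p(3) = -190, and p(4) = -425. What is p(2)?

The 4 known points determine the degree-3 polynomial uniquely.
Write p(s) = as^3 + bs^2 + cs + d. Substituting each data point gives a linear system:
  d = -1
  a + b + c + d = -14
  27a + 9b + 3c + d = -190
  64a + 16b + 4c + d = -425
Solving the system yields a = -6, b = -1, c = -6, d = -1.
So p(s) = -6s^3 - s^2 - 6s - 1.
Then p(2) = -65.

-65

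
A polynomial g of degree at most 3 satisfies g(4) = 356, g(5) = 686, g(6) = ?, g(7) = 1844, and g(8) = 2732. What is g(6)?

The 4 known points determine the degree-3 polynomial uniquely.
Write g(t) = at^3 + bt^2 + ct + d. Substituting each data point gives a linear system:
  64a + 16b + 4c + d = 356
  125a + 25b + 5c + d = 686
  343a + 49b + 7c + d = 1844
  512a + 64b + 8c + d = 2732
Solving the system yields a = 5, b = 3, c = -2, d = -4.
So g(t) = 5t^3 + 3t^2 - 2t - 4.
Then g(6) = 1172.

1172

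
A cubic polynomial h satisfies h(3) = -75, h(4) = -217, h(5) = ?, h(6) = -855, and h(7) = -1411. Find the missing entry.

On equispaced nodes a degree-3 polynomial has vanishing fourth forward difference, so
  h(3) - 4·h(4) + 6·h(5) - 4·h(6) + h(7) = 0.
Substituting the known values and solving for h(5):
  6·h(5) = -2802
  h(5) = -467.

-467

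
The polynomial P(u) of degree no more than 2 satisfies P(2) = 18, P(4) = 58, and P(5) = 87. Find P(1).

7

Write P(u) = au^2 + bu + c. Substituting each data point gives a linear system:
  4a + 2b + c = 18
  16a + 4b + c = 58
  25a + 5b + c = 87
Solving the system yields a = 3, b = 2, c = 2.
So P(u) = 3u^2 + 2u + 2.
Then P(1) = 7.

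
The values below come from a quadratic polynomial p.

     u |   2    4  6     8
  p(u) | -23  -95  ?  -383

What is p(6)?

-215

On equispaced nodes a degree-2 polynomial has vanishing third forward difference, so
  - p(2) + 3·p(4) - 3·p(6) + p(8) = 0.
Substituting the known values and solving for p(6):
  -3·p(6) = 645
  p(6) = -215.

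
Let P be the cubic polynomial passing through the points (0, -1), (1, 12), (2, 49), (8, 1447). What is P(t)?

P(t) = 2t^3 + 6t^2 + 5t - 1

Write P(t) = at^3 + bt^2 + ct + d. Substituting each data point gives a linear system:
  d = -1
  a + b + c + d = 12
  8a + 4b + 2c + d = 49
  512a + 64b + 8c + d = 1447
Solving the system yields a = 2, b = 6, c = 5, d = -1.
So P(t) = 2t^3 + 6t^2 + 5t - 1.
Check: P(8) = 1447. ✓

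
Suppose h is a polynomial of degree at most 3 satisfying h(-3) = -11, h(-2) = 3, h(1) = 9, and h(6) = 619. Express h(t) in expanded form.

Write h(t) = at^3 + bt^2 + ct + d. Substituting each data point gives a linear system:
  -27a + 9b - 3c + d = -11
  -8a + 4b - 2c + d = 3
  a + b + c + d = 9
  216a + 36b + 6c + d = 619
Solving the system yields a = 2, b = 5, c = 1, d = 1.
So h(t) = 2t^3 + 5t^2 + t + 1.
Check: h(-2) = 3. ✓

h(t) = 2t^3 + 5t^2 + t + 1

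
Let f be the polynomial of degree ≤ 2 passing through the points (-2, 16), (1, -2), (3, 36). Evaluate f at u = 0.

-6

Using the Lagrange interpolation formula with nodes -2, 1, 3:
  L_0(u) = (u - 1)(u - 3) / 15
  L_1(u) = (u + 2)(u - 3) / -6
  L_2(u) = (u + 2)(u - 1) / 10
Then f(u) = 16·L_0(u) - 2·L_1(u) + 36·L_2(u).
Expanding and collecting terms gives f(u) = 5u² - u - 6.
Evaluating at u = 0: f(0) = -6.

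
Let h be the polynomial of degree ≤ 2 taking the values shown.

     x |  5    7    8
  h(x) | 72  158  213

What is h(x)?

Using the Lagrange interpolation formula with nodes 5, 7, 8:
  L_0(x) = (x - 7)(x - 8) / 6
  L_1(x) = (x - 5)(x - 8) / -2
  L_2(x) = (x - 5)(x - 7) / 3
Then h(x) = 72·L_0(x) + 158·L_1(x) + 213·L_2(x).
Expanding and collecting terms gives h(x) = 4x^2 - 5x - 3.
Check: h(7) = 158. ✓

h(x) = 4x^2 - 5x - 3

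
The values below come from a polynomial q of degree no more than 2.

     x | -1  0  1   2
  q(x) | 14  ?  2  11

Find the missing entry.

The 3 known points determine the degree-2 polynomial uniquely.
Write q(x) = ax^2 + bx + c. Substituting each data point gives a linear system:
  a - b + c = 14
  a + b + c = 2
  4a + 2b + c = 11
Solving the system yields a = 5, b = -6, c = 3.
So q(x) = 5x^2 - 6x + 3.
Then q(0) = 3.

3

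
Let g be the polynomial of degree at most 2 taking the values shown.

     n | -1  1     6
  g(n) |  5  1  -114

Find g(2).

-10

Using the Lagrange interpolation formula with nodes -1, 1, 6:
  L_0(n) = (n - 1)(n - 6) / 14
  L_1(n) = (n + 1)(n - 6) / -10
  L_2(n) = (n + 1)(n - 1) / 35
Then g(n) = 5·L_0(n) + 1·L_1(n) - 114·L_2(n).
Expanding and collecting terms gives g(n) = -3n^2 - 2n + 6.
Evaluating at n = 2: g(2) = -10.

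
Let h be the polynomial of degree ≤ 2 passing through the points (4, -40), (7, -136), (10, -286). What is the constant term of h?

Write h(t) = at^2 + bt + c. Substituting each data point gives a linear system:
  16a + 4b + c = -40
  49a + 7b + c = -136
  100a + 10b + c = -286
Solving the system yields a = -3, b = 1, c = 4.
So h(t) = -3t^2 + t + 4.
The constant term is 4.

4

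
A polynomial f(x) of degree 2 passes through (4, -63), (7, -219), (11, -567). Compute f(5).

Using the Lagrange interpolation formula with nodes 4, 7, 11:
  L_0(x) = (x - 7)(x - 11) / 21
  L_1(x) = (x - 4)(x - 11) / -12
  L_2(x) = (x - 4)(x - 7) / 28
Then f(x) = -63·L_0(x) - 219·L_1(x) - 567·L_2(x).
Expanding and collecting terms gives f(x) = -5x² + 3x + 5.
Evaluating at x = 5: f(5) = -105.

-105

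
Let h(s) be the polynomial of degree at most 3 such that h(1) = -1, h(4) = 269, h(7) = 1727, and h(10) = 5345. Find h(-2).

Write h(s) = as^3 + bs^2 + cs + d. Substituting each data point gives a linear system:
  a + b + c + d = -1
  64a + 16b + 4c + d = 269
  343a + 49b + 7c + d = 1727
  1000a + 100b + 10c + d = 5345
Solving the system yields a = 6, b = -6, c = -6, d = 5.
So h(s) = 6s³ - 6s² - 6s + 5.
Then h(-2) = -55.

-55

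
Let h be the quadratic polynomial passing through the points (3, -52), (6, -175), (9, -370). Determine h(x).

h(x) = -4x^2 - 5x - 1

Using the Lagrange interpolation formula with nodes 3, 6, 9:
  L_0(x) = (x - 6)(x - 9) / 18
  L_1(x) = (x - 3)(x - 9) / -9
  L_2(x) = (x - 3)(x - 6) / 18
Then h(x) = -52·L_0(x) - 175·L_1(x) - 370·L_2(x).
Expanding and collecting terms gives h(x) = -4x^2 - 5x - 1.
Check: h(3) = -52. ✓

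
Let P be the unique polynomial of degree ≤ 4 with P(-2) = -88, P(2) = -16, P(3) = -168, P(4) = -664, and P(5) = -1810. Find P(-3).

Write P(u) = au^4 + bu^3 + cu^2 + du + e. Substituting each data point gives a linear system:
  16a - 8b + 4c - 2d + e = -88
  16a + 8b + 4c + 2d + e = -16
  81a + 27b + 9c + 3d + e = -168
  256a + 64b + 16c + 4d + e = -664
  625a + 125b + 25c + 5d + e = -1810
Solving the system yields a = -4, b = 5, c = 3, d = -2, e = 0.
So P(u) = -4u⁴ + 5u³ + 3u² - 2u.
Then P(-3) = -426.

-426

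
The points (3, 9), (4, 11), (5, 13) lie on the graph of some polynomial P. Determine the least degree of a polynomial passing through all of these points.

Forward differences of the values at u = 3, 4, 5:
  P  : 9  11  13
  Δ  : 2  2
  Δ^2: 0
The first differences are constant (2) and nonzero, while all higher differences vanish, so the minimal degree is 1.

1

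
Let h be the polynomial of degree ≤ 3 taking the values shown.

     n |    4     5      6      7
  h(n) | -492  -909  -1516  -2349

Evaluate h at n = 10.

-6564

Write h(n) = an^3 + bn^2 + cn + d. Substituting each data point gives a linear system:
  64a + 16b + 4c + d = -492
  125a + 25b + 5c + d = -909
  216a + 36b + 6c + d = -1516
  343a + 49b + 7c + d = -2349
Solving the system yields a = -6, b = -5, c = -6, d = -4.
So h(n) = -6n^3 - 5n^2 - 6n - 4.
Then h(10) = -6564.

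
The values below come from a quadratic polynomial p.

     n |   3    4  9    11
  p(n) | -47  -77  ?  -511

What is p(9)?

-347

The 3 known points determine the degree-2 polynomial uniquely.
Write p(n) = an^2 + bn + c. Substituting each data point gives a linear system:
  9a + 3b + c = -47
  16a + 4b + c = -77
  121a + 11b + c = -511
Solving the system yields a = -4, b = -2, c = -5.
So p(n) = -4n^2 - 2n - 5.
Then p(9) = -347.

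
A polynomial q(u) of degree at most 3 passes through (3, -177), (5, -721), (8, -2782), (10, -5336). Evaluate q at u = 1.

-17

Write q(u) = au^3 + bu^2 + cu + d. Substituting each data point gives a linear system:
  27a + 9b + 3c + d = -177
  125a + 25b + 5c + d = -721
  512a + 64b + 8c + d = -2782
  1000a + 100b + 10c + d = -5336
Solving the system yields a = -5, b = -3, c = -3, d = -6.
So q(u) = -5u^3 - 3u^2 - 3u - 6.
Then q(1) = -17.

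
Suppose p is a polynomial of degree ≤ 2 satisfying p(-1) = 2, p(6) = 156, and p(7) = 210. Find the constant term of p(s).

Write p(s) = as^2 + bs + c. Substituting each data point gives a linear system:
  a - b + c = 2
  36a + 6b + c = 156
  49a + 7b + c = 210
Solving the system yields a = 4, b = 2, c = 0.
So p(s) = 4s^2 + 2s.
The constant term is 0.

0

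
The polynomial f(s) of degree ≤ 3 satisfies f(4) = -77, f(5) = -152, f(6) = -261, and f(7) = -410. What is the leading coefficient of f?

-1

Write f(s) = as^3 + bs^2 + cs + d. Substituting each data point gives a linear system:
  64a + 16b + 4c + d = -77
  125a + 25b + 5c + d = -152
  216a + 36b + 6c + d = -261
  343a + 49b + 7c + d = -410
Solving the system yields a = -1, b = -2, c = 4, d = 3.
So f(s) = -s^3 - 2s^2 + 4s + 3.
The leading coefficient is -1.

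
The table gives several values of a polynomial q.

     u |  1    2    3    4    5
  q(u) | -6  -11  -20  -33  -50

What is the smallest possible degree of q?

2

Forward differences of the values at u = 1, 2, 3, 4, 5:
  q  : -6  -11  -20  -33  -50
  Δ  : -5  -9  -13  -17
  Δ^2: -4  -4  -4
  Δ^3: 0  0
  Δ^4: 0
The second differences are constant (-4) and nonzero, while all higher differences vanish, so the minimal degree is 2.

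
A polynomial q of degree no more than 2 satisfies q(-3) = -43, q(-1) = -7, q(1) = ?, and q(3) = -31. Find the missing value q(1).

The 3 known points determine the degree-2 polynomial uniquely.
Write q(t) = at^2 + bt + c. Substituting each data point gives a linear system:
  9a - 3b + c = -43
  a - b + c = -7
  9a + 3b + c = -31
Solving the system yields a = -4, b = 2, c = -1.
So q(t) = -4t² + 2t - 1.
Then q(1) = -3.

-3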